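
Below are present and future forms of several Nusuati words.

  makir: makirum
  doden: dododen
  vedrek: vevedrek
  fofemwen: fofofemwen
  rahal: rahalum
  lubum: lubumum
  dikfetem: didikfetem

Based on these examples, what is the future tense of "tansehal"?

dikfetem and lubum both end in -m yet inflect differently (didikfetem, lubumum), so the final letter is not what conditions the rule; the last vowel is.
"tansehal" has last vowel 'a'. The one such stem in the data (rahal → rahalum) adds -um, so the same rule applies.
The other pattern: stems whose last vowel is 'e' repeat the first consonant+vowel as a prefix.
So tansehal → tansehalum.

tansehalum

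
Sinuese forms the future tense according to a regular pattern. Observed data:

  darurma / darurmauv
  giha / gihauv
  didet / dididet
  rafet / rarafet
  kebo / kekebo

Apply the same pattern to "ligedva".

darurma and didet both begin with d- yet inflect differently (darurmauv, dididet), so the first letter is not what conditions the rule; the final letter is.
"ligedva" ends in -a. The stems ending in -a (darurma → darurmauv, giha → gihauv) add -uv.
So ligedva → ligedvauv.

ligedvauv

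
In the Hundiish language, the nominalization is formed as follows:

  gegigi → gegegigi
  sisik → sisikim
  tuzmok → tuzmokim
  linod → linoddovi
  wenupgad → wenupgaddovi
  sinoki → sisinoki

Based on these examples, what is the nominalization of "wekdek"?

sinoki and sisik both have last vowel 'i' yet inflect differently (sisinoki, sisikim), so the last vowel is not what conditions the rule; the final letter is.
"wekdek" ends in -k. The stems ending in -k (tuzmok → tuzmokim, sisik → sisikim) add -im.
The other patterns: stems ending in -i repeat the first consonant+vowel as a prefix; stems ending in -d double the final consonant and add -ovi.
So wekdek → wekdekim.

wekdekim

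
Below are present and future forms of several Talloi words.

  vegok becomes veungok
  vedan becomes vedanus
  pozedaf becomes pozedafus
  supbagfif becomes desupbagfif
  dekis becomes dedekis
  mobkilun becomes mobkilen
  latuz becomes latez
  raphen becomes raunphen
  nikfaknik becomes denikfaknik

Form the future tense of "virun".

viren

vedan and raphen both end in -n yet inflect differently (vedanus, raunphen), so the final letter is not what conditions the rule; the last vowel is.
"virun" has last vowel 'u'. The stems whose last vowel is 'u' (latuz → latez, mobkilun → mobkilen) change the last vowel to 'e'.
The other patterns: stems whose last vowel is 'a' add -us; stems whose last vowel is 'e' or 'o' insert -un- after the first vowel; stems whose last vowel is 'i' add the prefix de-.
So virun → viren.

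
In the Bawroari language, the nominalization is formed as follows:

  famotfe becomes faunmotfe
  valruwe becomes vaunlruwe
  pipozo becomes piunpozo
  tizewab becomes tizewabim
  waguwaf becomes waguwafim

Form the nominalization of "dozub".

pipozo and waguwaf both have 3 vowels yet inflect differently (piunpozo, waguwafim), so the number of vowels is not what conditions the rule; whether the stem ends in a vowel or a consonant is.
"dozub" ends in a consonant. The stems ending in a consonant (waguwaf → waguwafim, tizewab → tizewabim) add -im.
The other pattern: stems ending in a vowel insert -un- after the first vowel.
So dozub → dozubim.

dozubim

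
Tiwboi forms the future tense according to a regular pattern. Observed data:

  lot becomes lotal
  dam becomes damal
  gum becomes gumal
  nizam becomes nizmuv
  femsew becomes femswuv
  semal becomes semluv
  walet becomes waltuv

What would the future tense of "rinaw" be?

dam and nizam both end in -m yet inflect differently (damal, nizmuv), so the final letter is not what conditions the rule; the number of vowels is.
"rinaw" has 2 vowels. The stems with 2 vowels (nizam → nizmuv, femsew → femswuv, semal → semluv) delete the last vowel and add -uv.
So rinaw → rinwuv.

rinwuv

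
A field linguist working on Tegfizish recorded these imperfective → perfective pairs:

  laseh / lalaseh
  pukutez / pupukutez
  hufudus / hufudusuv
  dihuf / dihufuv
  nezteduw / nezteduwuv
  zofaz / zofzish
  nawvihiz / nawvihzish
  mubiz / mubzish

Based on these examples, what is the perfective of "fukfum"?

pukutez and zofaz both end in -z yet inflect differently (pupukutez, zofzish), so the final letter is not what conditions the rule; the last vowel is.
"fukfum" has last vowel 'u'. The stems whose last vowel is 'u' (hufudus → hufudusuv, dihuf → dihufuv, nezteduw → nezteduwuv) add -uv.
The other patterns: stems whose last vowel is 'e' repeat the first consonant+vowel as a prefix; stems whose last vowel is 'a' or 'i' delete the last vowel and add -ish.
So fukfum → fukfumuv.

fukfumuv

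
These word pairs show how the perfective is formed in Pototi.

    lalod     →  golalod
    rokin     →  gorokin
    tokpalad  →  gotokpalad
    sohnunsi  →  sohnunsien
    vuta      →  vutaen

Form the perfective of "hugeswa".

hugeswaen

rokin and sohnunsi both have last vowel 'i' yet inflect differently (gorokin, sohnunsien), so the last vowel is not what conditions the rule; whether the stem ends in a vowel or a consonant is.
"hugeswa" ends in a vowel. The stems ending in a vowel (sohnunsi → sohnunsien, vuta → vutaen) add -en.
So hugeswa → hugeswaen.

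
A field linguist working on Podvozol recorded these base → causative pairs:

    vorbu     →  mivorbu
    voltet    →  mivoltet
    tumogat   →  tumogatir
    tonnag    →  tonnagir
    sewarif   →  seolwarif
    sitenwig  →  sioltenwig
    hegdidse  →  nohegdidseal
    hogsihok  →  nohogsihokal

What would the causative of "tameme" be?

voltet and tumogat both end in -t yet inflect differently (mivoltet, tumogatir), so the final letter is not what conditions the rule; the first letter is.
"tameme" begins with t-. The stems beginning with t- (tumogat → tumogatir, tonnag → tonnagir) add -ir.
So tameme → tamemeir.

tamemeir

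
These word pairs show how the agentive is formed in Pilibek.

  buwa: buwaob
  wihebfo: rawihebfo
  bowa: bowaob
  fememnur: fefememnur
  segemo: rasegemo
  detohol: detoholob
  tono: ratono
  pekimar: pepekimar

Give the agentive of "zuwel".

detohol and wihebfo both have last vowel 'o' yet inflect differently (detoholob, rawihebfo), so the last vowel is not what conditions the rule; the final letter is.
"zuwel" ends in -l. The one such stem in the data (detohol → detoholob) adds -ob, so the same rule applies.
The other patterns: stems ending in -o add the prefix ra-; stems ending in -r repeat the first consonant+vowel as a prefix.
So zuwel → zuwelob.

zuwelob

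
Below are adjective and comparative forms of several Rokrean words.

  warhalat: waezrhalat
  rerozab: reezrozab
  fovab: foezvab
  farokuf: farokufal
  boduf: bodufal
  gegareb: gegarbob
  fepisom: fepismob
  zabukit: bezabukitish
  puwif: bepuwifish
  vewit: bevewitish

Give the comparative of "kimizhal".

rerozab and gegareb both end in -b yet inflect differently (reezrozab, gegarbob), so the final letter is not what conditions the rule; the last vowel is.
"kimizhal" has last vowel 'a'. The stems whose last vowel is 'a' (warhalat → waezrhalat, rerozab → reezrozab, fovab → foezvab) insert -ez- after the first vowel.
The other patterns: stems whose last vowel is 'u' add -al; stems whose last vowel is 'e' or 'o' delete the last vowel and add -ob; stems whose last vowel is 'i' add be- … -ish around the stem.
So kimizhal → kiezmizhal.

kiezmizhal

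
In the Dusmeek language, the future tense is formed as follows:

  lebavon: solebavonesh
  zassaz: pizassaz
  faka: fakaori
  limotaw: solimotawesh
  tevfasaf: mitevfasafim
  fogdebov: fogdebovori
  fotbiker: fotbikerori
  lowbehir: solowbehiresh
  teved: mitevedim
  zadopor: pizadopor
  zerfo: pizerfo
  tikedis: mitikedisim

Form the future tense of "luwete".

"luwete" begins with l-. The stems beginning with l- (limotaw → solimotawesh, lowbehir → solowbehiresh, lebavon → solebavonesh) add so- … -esh around the stem.
So luwete → soluweteesh.

soluweteesh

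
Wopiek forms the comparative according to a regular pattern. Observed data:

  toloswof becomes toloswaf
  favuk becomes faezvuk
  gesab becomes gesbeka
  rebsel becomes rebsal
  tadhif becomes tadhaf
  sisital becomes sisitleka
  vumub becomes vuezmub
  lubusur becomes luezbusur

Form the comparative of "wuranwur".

vumub and gesab both end in -b yet inflect differently (vuezmub, gesbeka), so the final letter is not what conditions the rule; the last vowel is.
"wuranwur" has last vowel 'u'. The stems whose last vowel is 'u' (lubusur → luezbusur, vumub → vuezmub, favuk → faezvuk) insert -ez- after the first vowel.
The other patterns: stems whose last vowel is 'a' delete the last vowel and add -eka; stems whose last vowel is 'e', 'i' or 'o' change the last vowel to 'a'.
So wuranwur → wuezranwur.

wuezranwur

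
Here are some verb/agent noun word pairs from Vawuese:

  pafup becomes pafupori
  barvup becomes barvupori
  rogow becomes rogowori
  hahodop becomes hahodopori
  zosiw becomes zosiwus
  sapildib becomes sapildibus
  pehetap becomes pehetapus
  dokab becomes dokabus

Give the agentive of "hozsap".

rogow and zosiw both end in -w yet inflect differently (rogowori, zosiwus), so the final letter is not what conditions the rule; the last vowel is.
"hozsap" has last vowel 'a'. The stems whose last vowel is 'a' (pehetap → pehetapus, dokab → dokabus) add -us.
The other pattern: stems whose last vowel is 'o' or 'u' add -ori.
So hozsap → hozsapus.

hozsapus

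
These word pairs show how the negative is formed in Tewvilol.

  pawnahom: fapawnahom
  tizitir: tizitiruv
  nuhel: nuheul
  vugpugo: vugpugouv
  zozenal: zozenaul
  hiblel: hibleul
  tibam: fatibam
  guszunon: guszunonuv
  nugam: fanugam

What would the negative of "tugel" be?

tugeul

nugam and zozenal both have last vowel 'a' yet inflect differently (fanugam, zozenaul), so the last vowel is not what conditions the rule; the final letter is.
"tugel" ends in -l. The stems ending in -l (hiblel → hibleul, zozenal → zozenaul, nuhel → nuheul) drop the final letter and add -ul.
The other patterns: stems ending in -m add the prefix fa-; stems ending in -n, -o or -r add -uv.
So tugel → tugeul.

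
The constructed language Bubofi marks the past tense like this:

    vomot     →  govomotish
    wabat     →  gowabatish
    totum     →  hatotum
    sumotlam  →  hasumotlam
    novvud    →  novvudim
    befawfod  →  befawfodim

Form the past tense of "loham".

"loham" ends in -m. The stems ending in -m (totum → hatotum, sumotlam → hasumotlam) add the prefix ha-.
The other patterns: stems ending in -t add go- … -ish around the stem; stems ending in -d add -im.
So loham → haloham.

haloham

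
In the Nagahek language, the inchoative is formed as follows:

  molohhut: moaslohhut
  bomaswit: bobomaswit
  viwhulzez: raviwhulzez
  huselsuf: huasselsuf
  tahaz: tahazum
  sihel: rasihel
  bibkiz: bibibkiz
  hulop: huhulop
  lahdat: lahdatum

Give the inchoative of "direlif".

didirelif

"direlif" has last vowel 'i'. The stems whose last vowel is 'i' (bibkiz → bibibkiz, bomaswit → bobomaswit) repeat the first consonant+vowel as a prefix.
So direlif → didirelif.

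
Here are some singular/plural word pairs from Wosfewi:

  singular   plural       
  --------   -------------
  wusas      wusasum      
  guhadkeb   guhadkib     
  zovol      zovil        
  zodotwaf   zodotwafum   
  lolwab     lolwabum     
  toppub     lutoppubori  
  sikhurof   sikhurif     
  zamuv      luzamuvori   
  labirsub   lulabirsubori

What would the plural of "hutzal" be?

guhadkeb and labirsub both end in -b yet inflect differently (guhadkib, lulabirsubori), so the final letter is not what conditions the rule; the last vowel is.
"hutzal" has last vowel 'a'. The stems whose last vowel is 'a' (zodotwaf → zodotwafum, wusas → wusasum, lolwab → lolwabum) add -um.
The other patterns: stems whose last vowel is 'e' or 'o' change the last vowel to 'i'; stems whose last vowel is 'u' add lu- … -ori around the stem.
So hutzal → hutzalum.

hutzalum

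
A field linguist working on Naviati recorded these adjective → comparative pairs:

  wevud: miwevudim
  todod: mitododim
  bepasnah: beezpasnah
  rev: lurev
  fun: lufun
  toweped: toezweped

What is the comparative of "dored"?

midoredim

todod and toweped both end in -d yet inflect differently (mitododim, toezweped), so the final letter is not what conditions the rule; the number of vowels is.
"dored" has 2 vowels. The stems with 2 vowels (todod → mitododim, wevud → miwevudim) add mi- … -im around the stem.
The other patterns: stems with 1 vowel add the prefix lu-; stems with 3 vowels insert -ez- after the first vowel.
So dored → midoredim.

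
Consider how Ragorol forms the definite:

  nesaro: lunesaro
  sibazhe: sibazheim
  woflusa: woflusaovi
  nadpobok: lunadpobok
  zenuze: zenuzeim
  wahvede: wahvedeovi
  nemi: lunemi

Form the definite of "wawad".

wawadovi

"wawad" begins with w-. The stems beginning with w- (wahvede → wahvedeovi, woflusa → woflusaovi) add -ovi.
So wawad → wawadovi.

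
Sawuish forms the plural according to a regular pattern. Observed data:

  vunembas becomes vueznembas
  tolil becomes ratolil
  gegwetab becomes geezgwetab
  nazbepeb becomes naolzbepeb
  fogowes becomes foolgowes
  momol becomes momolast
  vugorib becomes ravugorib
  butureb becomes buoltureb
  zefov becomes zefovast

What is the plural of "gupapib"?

vugorib and butureb both end in -b yet inflect differently (ravugorib, buoltureb), so the final letter is not what conditions the rule; the last vowel is.
"gupapib" has last vowel 'i'. The stems whose last vowel is 'i' (tolil → ratolil, vugorib → ravugorib) add the prefix ra-.
So gupapib → ragupapib.

ragupapib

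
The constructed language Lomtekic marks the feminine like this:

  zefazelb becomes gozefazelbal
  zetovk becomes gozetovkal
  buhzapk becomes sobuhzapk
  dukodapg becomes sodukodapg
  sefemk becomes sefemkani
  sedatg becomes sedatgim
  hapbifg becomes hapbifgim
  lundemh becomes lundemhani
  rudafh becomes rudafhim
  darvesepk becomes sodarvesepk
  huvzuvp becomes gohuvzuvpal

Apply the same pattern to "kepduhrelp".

gokepduhrelpal

sefemk and darvesepk both end in -k yet inflect differently (sefemkani, sodarvesepk), so the final letter is not what conditions the rule; the second-to-last letter is.
"kepduhrelp" has second-to-last letter 'l'. The one such stem in the data (zefazelb → gozefazelbal) adds go- … -al around the stem, so the same rule applies.
So kepduhrelp → gokepduhrelpal.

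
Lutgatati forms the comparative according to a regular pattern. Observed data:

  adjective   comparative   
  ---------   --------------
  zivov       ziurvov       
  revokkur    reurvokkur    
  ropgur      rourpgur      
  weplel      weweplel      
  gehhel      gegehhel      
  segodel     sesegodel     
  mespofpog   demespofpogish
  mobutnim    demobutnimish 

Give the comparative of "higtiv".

zivov and mespofpog both have last vowel 'o' yet inflect differently (ziurvov, demespofpogish), so the last vowel is not what conditions the rule; the final letter is.
"higtiv" ends in -v. The one such stem in the data (zivov → ziurvov) inserts -ur- after the first vowel (as do revokkur, ropgur), so the same rule applies.
The other patterns: stems ending in -l repeat the first consonant+vowel as a prefix; stems ending in -g or -m add de- … -ish around the stem.
So higtiv → hiurgtiv.

hiurgtiv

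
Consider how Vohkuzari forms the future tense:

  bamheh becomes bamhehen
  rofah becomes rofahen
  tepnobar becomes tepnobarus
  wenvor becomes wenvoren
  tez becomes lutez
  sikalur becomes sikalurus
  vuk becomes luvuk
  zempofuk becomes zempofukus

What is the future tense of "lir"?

lulir

"lir" has 1 vowel. The stems with 1 vowel (tez → lutez, vuk → luvuk) add the prefix lu-.
The other patterns: stems with 2 vowels add -en; stems with 3 vowels add -us.
So lir → lulir.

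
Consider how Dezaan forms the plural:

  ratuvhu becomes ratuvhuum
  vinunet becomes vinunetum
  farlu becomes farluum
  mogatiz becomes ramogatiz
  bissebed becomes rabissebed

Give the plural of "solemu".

solemuum

vinunet and bissebed both have last vowel 'e' yet inflect differently (vinunetum, rabissebed), so the last vowel is not what conditions the rule; the final letter is.
"solemu" ends in -u. The stems ending in -u (farlu → farluum, ratuvhu → ratuvhuum) add -um.
The other pattern: stems ending in -d or -z add the prefix ra-.
So solemu → solemuum.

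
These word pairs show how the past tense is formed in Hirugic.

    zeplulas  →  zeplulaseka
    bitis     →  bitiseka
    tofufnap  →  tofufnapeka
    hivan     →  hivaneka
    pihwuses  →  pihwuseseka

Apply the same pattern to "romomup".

Every pair shown (zeplulas → zeplulaseka, bitis → bitiseka, tofufnap → tofufnapeka, …) follows the same rule: add -eka.
So romomup → romomupeka.

romomupeka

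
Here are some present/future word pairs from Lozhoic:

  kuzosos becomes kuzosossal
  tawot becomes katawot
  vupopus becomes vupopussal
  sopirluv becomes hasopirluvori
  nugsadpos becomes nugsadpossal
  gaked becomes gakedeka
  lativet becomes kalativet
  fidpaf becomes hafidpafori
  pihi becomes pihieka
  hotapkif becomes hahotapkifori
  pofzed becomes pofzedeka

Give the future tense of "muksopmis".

kuzosos and tawot both have last vowel 'o' yet inflect differently (kuzosossal, katawot), so the last vowel is not what conditions the rule; the final letter is.
"muksopmis" ends in -s. The stems ending in -s (kuzosos → kuzosossal, vupopus → vupopussal, nugsadpos → nugsadpossal) double the final consonant and add -al.
The other patterns: stems ending in -d or -i add -eka; stems ending in -t add the prefix ka-; stems ending in -f or -v add ha- … -ori around the stem.
So muksopmis → muksopmissal.

muksopmissal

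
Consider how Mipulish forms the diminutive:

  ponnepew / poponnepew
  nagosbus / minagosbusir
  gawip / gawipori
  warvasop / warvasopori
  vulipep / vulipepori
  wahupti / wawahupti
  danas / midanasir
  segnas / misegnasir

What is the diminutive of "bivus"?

gawip and wahupti both have last vowel 'i' yet inflect differently (gawipori, wawahupti), so the last vowel is not what conditions the rule; the final letter is.
"bivus" ends in -s. The stems ending in -s (segnas → misegnasir, danas → midanasir, nagosbus → minagosbusir) add mi- … -ir around the stem.
The other patterns: stems ending in -p add -ori; stems ending in -i or -w repeat the first consonant+vowel as a prefix.
So bivus → mibivusir.

mibivusir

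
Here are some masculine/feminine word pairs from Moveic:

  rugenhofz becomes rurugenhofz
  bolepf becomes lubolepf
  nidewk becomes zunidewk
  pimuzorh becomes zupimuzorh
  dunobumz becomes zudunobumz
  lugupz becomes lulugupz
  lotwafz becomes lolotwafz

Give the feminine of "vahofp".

vavahofp

lotwafz and dunobumz both end in -z yet inflect differently (lolotwafz, zudunobumz), so the final letter is not what conditions the rule; the second-to-last letter is.
"vahofp" has second-to-last letter 'f'. The stems whose second-to-last letter is 'f' (lotwafz → lolotwafz, rugenhofz → rurugenhofz) repeat the first consonant+vowel as a prefix.
The other patterns: stems whose second-to-last letter is 'p' add the prefix lu-; stems whose second-to-last letter is 'm', 'r' or 'w' add the prefix zu-.
So vahofp → vavahofp.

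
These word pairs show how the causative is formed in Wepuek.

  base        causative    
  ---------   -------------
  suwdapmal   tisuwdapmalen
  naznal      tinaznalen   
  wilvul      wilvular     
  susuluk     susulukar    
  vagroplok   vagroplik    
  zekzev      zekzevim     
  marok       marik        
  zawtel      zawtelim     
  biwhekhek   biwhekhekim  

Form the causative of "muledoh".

suwdapmal and zawtel both end in -l yet inflect differently (tisuwdapmalen, zawtelim), so the final letter is not what conditions the rule; the last vowel is.
"muledoh" has last vowel 'o'. The stems whose last vowel is 'o' (vagroplok → vagroplik, marok → marik) change the last vowel to 'i'.
So muledoh → muledih.

muledih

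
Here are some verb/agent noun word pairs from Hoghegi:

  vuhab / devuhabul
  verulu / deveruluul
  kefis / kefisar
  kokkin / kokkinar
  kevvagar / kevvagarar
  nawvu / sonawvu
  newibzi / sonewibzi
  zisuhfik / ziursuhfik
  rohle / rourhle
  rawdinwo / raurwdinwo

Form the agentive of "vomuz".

verulu and nawvu both end in -u yet inflect differently (deveruluul, sonawvu), so the final letter is not what conditions the rule; the first letter is.
"vomuz" begins with v-. The stems beginning with v- (vuhab → devuhabul, verulu → deveruluul) add de- … -ul around the stem.
The other patterns: stems beginning with k- add -ar; stems beginning with n- add the prefix so-; stems beginning with r- or z- insert -ur- after the first vowel.
So vomuz → devomuzul.

devomuzul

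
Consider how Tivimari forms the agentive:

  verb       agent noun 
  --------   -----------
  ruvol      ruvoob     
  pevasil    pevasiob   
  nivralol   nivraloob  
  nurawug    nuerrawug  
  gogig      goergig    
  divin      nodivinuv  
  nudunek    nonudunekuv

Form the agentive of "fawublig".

"fawublig" ends in -g. The stems ending in -g (nurawug → nuerrawug, gogig → goergig) insert -er- after the first vowel.
The other patterns: stems ending in -l drop the final letter and add -ob; stems ending in -k or -n add no- … -uv around the stem.
So fawublig → faerwublig.

faerwublig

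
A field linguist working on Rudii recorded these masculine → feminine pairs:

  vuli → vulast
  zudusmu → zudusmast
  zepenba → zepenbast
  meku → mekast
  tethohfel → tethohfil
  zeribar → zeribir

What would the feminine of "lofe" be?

"lofe" ends in a vowel. The stems ending in a vowel (vuli → vulast, zudusmu → zudusmast, zepenba → zepenbast) drop the final letter and add -ast.
The other pattern: stems ending in a consonant change the last vowel to 'i'.
So lofe → lofast.

lofast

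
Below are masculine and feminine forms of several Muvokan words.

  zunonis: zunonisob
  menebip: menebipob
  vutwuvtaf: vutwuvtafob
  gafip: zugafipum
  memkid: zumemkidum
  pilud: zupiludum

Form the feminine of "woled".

"woled" has 2 vowels. The stems with 2 vowels (pilud → zupiludum, memkid → zumemkidum, gafip → zugafipum) add zu- … -um around the stem.
So woled → zuwoledum.

zuwoledum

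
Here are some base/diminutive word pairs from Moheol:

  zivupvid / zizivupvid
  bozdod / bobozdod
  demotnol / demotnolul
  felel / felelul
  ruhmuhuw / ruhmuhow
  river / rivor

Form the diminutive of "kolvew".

bozdod and demotnol both have last vowel 'o' yet inflect differently (bobozdod, demotnolul), so the last vowel is not what conditions the rule; the final letter is.
"kolvew" ends in -w. The one such stem in the data (ruhmuhuw → ruhmuhow) changes the last vowel to 'o' (as does river), so the same rule applies.
The other patterns: stems ending in -d repeat the first consonant+vowel as a prefix; stems ending in -l add -ul.
So kolvew → kolvow.

kolvow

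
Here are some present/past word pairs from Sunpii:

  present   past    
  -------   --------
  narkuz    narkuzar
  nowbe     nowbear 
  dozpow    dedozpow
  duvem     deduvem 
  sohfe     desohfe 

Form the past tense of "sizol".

desizol

nowbe and sohfe both end in -e yet inflect differently (nowbear, desohfe), so the final letter is not what conditions the rule; the first letter is.
"sizol" begins with s-. The one such stem in the data (sohfe → desohfe) adds the prefix de-, so the same rule applies.
The other pattern: stems beginning with n- add -ar.
So sizol → desizol.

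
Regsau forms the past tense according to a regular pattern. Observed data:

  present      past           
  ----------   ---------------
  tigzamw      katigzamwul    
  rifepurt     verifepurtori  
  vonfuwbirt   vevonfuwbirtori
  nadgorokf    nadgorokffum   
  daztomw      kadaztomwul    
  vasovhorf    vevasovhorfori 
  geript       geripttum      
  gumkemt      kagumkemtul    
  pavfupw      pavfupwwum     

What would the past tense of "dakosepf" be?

gumkemt and geript both end in -t yet inflect differently (kagumkemtul, geripttum), so the final letter is not what conditions the rule; the second-to-last letter is.
"dakosepf" has second-to-last letter 'p'. The stems whose second-to-last letter is 'p' (geript → geripttum, pavfupw → pavfupwwum) double the final consonant and add -um.
So dakosepf → dakosepffum.

dakosepffum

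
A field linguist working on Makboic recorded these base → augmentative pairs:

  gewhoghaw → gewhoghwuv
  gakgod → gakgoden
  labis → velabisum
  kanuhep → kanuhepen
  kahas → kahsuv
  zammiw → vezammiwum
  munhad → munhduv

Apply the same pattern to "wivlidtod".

wivlidtoden

kahas and labis both end in -s yet inflect differently (kahsuv, velabisum), so the final letter is not what conditions the rule; the last vowel is.
"wivlidtod" has last vowel 'o'. The one such stem in the data (gakgod → gakgoden) adds -en, so the same rule applies.
The other patterns: stems whose last vowel is 'a' delete the last vowel and add -uv; stems whose last vowel is 'i' add ve- … -um around the stem.
So wivlidtod → wivlidtoden.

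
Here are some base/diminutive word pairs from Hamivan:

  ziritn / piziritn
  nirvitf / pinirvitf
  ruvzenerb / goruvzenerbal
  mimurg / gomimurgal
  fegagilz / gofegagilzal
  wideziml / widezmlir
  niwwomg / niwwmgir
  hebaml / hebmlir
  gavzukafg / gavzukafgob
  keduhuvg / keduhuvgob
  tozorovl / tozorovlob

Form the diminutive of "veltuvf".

veltuvfob

mimurg and niwwomg both end in -g yet inflect differently (gomimurgal, niwwmgir), so the final letter is not what conditions the rule; the second-to-last letter is.
"veltuvf" has second-to-last letter 'v'. The stems whose second-to-last letter is 'v' (keduhuvg → keduhuvgob, tozorovl → tozorovlob) add -ob.
So veltuvf → veltuvfob.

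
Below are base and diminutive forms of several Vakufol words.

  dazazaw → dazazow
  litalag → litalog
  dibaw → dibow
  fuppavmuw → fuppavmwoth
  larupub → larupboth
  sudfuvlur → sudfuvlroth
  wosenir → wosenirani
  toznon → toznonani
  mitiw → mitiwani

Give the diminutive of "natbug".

natbgoth

dazazaw and fuppavmuw both end in -w yet inflect differently (dazazow, fuppavmwoth), so the final letter is not what conditions the rule; the last vowel is.
"natbug" has last vowel 'u'. The stems whose last vowel is 'u' (fuppavmuw → fuppavmwoth, larupub → larupboth, sudfuvlur → sudfuvlroth) delete the last vowel and add -oth.
So natbug → natbgoth.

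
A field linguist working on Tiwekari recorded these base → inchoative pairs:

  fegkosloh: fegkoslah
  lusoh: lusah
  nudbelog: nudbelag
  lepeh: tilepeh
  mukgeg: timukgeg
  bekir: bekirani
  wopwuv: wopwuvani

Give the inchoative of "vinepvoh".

vinepvah

"vinepvoh" has last vowel 'o'. The stems whose last vowel is 'o' (fegkosloh → fegkoslah, lusoh → lusah, nudbelog → nudbelag) change the last vowel to 'a'.
So vinepvoh → vinepvah.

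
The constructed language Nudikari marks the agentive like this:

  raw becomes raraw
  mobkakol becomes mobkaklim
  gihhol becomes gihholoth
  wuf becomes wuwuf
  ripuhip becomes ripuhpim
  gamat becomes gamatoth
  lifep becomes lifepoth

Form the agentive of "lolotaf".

lolotfim

gihhol and mobkakol both end in -l yet inflect differently (gihholoth, mobkaklim), so the final letter is not what conditions the rule; the number of vowels is.
"lolotaf" has 3 vowels. The stems with 3 vowels (mobkakol → mobkaklim, ripuhip → ripuhpim) delete the last vowel and add -im.
So lolotaf → lolotfim.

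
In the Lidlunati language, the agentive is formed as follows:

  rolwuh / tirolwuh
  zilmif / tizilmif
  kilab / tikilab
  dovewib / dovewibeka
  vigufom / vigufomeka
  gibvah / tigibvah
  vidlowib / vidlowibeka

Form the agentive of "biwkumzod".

kilab and vidlowib both end in -b yet inflect differently (tikilab, vidlowibeka), so the final letter is not what conditions the rule; the number of vowels is.
"biwkumzod" has 3 vowels. The stems with 3 vowels (vigufom → vigufomeka, vidlowib → vidlowibeka, dovewib → dovewibeka) add -eka.
The other pattern: stems with 2 vowels add the prefix ti-.
So biwkumzod → biwkumzodeka.

biwkumzodeka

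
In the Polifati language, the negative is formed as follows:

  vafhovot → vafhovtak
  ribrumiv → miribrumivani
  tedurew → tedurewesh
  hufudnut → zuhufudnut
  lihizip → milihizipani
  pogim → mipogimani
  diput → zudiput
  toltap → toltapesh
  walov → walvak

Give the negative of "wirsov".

toltap and lihizip both end in -p yet inflect differently (toltapesh, milihizipani), so the final letter is not what conditions the rule; the last vowel is.
"wirsov" has last vowel 'o'. The stems whose last vowel is 'o' (walov → walvak, vafhovot → vafhovtak) delete the last vowel and add -ak.
The other patterns: stems whose last vowel is 'a' or 'e' add -esh; stems whose last vowel is 'u' add the prefix zu-; stems whose last vowel is 'i' add mi- … -ani around the stem.
So wirsov → wirsvak.

wirsvak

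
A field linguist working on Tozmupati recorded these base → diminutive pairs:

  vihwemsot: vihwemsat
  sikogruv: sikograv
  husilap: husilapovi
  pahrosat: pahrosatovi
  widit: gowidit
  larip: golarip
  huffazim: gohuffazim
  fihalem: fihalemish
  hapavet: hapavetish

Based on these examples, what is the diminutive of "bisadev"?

bisadevish

vihwemsot and pahrosat both end in -t yet inflect differently (vihwemsat, pahrosatovi), so the final letter is not what conditions the rule; the last vowel is.
"bisadev" has last vowel 'e'. The stems whose last vowel is 'e' (fihalem → fihalemish, hapavet → hapavetish) add -ish.
The other patterns: stems whose last vowel is 'o' or 'u' change the last vowel to 'a'; stems whose last vowel is 'a' add -ovi; stems whose last vowel is 'i' add the prefix go-.
So bisadev → bisadevish.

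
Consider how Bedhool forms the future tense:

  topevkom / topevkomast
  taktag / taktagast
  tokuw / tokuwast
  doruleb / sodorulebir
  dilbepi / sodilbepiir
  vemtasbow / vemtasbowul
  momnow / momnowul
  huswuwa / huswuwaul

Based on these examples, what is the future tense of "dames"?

sodamesir

tokuw and vemtasbow both end in -w yet inflect differently (tokuwast, vemtasbowul), so the final letter is not what conditions the rule; the first letter is.
"dames" begins with d-. The stems beginning with d- (doruleb → sodorulebir, dilbepi → sodilbepiir) add so- … -ir around the stem.
The other patterns: stems beginning with t- add -ast; stems beginning with h-, m- or v- add -ul.
So dames → sodamesir.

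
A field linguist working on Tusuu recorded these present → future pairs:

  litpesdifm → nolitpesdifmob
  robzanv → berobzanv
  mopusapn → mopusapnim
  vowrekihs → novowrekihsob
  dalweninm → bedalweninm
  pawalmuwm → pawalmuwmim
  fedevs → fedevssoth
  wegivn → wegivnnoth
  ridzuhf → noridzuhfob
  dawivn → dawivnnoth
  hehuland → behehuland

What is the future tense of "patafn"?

nopatafnob

pawalmuwm and dalweninm both end in -m yet inflect differently (pawalmuwmim, bedalweninm), so the final letter is not what conditions the rule; the second-to-last letter is.
"patafn" has second-to-last letter 'f'. The one such stem in the data (litpesdifm → nolitpesdifmob) adds no- … -ob around the stem, so the same rule applies.
The other patterns: stems whose second-to-last letter is 'p' or 'w' add -im; stems whose second-to-last letter is 'n' add the prefix be-; stems whose second-to-last letter is 'v' double the final consonant and add -oth.
So patafn → nopatafnob.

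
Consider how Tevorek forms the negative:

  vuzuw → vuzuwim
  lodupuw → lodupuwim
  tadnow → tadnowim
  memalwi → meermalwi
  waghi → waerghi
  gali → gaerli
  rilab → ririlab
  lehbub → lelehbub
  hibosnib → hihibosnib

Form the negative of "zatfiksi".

zaertfiksi

vuzuw and lehbub both have last vowel 'u' yet inflect differently (vuzuwim, lelehbub), so the last vowel is not what conditions the rule; the final letter is.
"zatfiksi" ends in -i. The stems ending in -i (memalwi → meermalwi, waghi → waerghi, gali → gaerli) insert -er- after the first vowel.
So zatfiksi → zaertfiksi.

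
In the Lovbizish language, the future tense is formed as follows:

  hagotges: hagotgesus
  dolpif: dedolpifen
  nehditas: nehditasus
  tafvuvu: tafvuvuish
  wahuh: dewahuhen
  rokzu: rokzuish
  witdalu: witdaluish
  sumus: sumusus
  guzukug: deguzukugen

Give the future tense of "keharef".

"keharef" ends in -f. The one such stem in the data (dolpif → dedolpifen) adds de- … -en around the stem, so the same rule applies.
The other patterns: stems ending in -u add -ish; stems ending in -s add -us.
So keharef → dekeharefen.

dekeharefen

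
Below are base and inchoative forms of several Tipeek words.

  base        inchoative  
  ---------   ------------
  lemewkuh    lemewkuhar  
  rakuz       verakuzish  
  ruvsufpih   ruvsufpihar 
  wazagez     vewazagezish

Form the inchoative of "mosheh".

rakuz and lemewkuh both have last vowel 'u' yet inflect differently (verakuzish, lemewkuhar), so the last vowel is not what conditions the rule; the final letter is.
"mosheh" ends in -h. The stems ending in -h (ruvsufpih → ruvsufpihar, lemewkuh → lemewkuhar) add -ar.
The other pattern: stems ending in -z add ve- … -ish around the stem.
So mosheh → moshehar.

moshehar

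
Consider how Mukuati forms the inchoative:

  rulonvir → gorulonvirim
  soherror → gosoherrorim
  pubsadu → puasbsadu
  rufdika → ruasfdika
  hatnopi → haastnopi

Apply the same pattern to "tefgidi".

rulonvir and hatnopi both have last vowel 'i' yet inflect differently (gorulonvirim, haastnopi), so the last vowel is not what conditions the rule; whether the stem ends in a vowel or a consonant is.
"tefgidi" ends in a vowel. The stems ending in a vowel (pubsadu → puasbsadu, rufdika → ruasfdika, hatnopi → haastnopi) insert -as- after the first vowel.
So tefgidi → teasfgidi.

teasfgidi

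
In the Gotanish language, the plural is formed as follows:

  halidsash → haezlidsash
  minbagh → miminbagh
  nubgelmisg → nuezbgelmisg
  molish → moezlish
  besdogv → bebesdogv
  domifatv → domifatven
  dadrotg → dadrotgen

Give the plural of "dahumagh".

dadahumagh

nubgelmisg and dadrotg both end in -g yet inflect differently (nuezbgelmisg, dadrotgen), so the final letter is not what conditions the rule; the second-to-last letter is.
"dahumagh" has second-to-last letter 'g'. The stems whose second-to-last letter is 'g' (minbagh → miminbagh, besdogv → bebesdogv) repeat the first consonant+vowel as a prefix.
The other patterns: stems whose second-to-last letter is 's' insert -ez- after the first vowel; stems whose second-to-last letter is 't' add -en.
So dahumagh → dadahumagh.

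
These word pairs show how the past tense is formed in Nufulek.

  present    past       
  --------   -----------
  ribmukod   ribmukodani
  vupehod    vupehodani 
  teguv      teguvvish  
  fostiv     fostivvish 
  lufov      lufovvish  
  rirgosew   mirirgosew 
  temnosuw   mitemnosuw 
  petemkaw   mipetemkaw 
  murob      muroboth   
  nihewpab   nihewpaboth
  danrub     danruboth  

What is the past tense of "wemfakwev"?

wemfakwevvish

ribmukod and lufov both have last vowel 'o' yet inflect differently (ribmukodani, lufovvish), so the last vowel is not what conditions the rule; the final letter is.
"wemfakwev" ends in -v. The stems ending in -v (teguv → teguvvish, fostiv → fostivvish, lufov → lufovvish) double the final consonant and add -ish.
So wemfakwev → wemfakwevvish.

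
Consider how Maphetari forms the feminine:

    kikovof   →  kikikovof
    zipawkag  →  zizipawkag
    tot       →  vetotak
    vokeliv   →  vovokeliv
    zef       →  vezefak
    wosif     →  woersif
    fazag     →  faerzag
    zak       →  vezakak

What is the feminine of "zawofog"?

zazawofog

zef and wosif both end in -f yet inflect differently (vezefak, woersif), so the final letter is not what conditions the rule; the number of vowels is.
"zawofog" has 3 vowels. The stems with 3 vowels (vokeliv → vovokeliv, zipawkag → zizipawkag, kikovof → kikikovof) repeat the first consonant+vowel as a prefix.
So zawofog → zazawofog.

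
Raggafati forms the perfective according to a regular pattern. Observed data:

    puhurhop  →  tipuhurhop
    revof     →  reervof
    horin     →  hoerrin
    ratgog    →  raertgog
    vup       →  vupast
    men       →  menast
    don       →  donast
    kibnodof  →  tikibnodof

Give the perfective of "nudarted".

men and horin both end in -n yet inflect differently (menast, hoerrin), so the final letter is not what conditions the rule; the number of vowels is.
"nudarted" has 3 vowels. The stems with 3 vowels (puhurhop → tipuhurhop, kibnodof → tikibnodof) add the prefix ti-.
The other patterns: stems with 1 vowel add -ast; stems with 2 vowels insert -er- after the first vowel.
So nudarted → tinudarted.

tinudarted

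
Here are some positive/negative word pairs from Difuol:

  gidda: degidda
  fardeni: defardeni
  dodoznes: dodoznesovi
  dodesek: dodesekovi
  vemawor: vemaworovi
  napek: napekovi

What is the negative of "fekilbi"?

defekilbi

"fekilbi" ends in a vowel. The stems ending in a vowel (gidda → degidda, fardeni → defardeni) add the prefix de-.
The other pattern: stems ending in a consonant add -ovi.
So fekilbi → defekilbi.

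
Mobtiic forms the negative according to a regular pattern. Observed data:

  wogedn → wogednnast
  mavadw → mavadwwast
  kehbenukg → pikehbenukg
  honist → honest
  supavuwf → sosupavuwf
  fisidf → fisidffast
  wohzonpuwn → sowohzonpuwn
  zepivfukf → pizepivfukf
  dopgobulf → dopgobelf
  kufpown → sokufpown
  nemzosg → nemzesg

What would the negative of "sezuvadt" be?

sezuvadttast

dopgobulf and supavuwf both end in -f yet inflect differently (dopgobelf, sosupavuwf), so the final letter is not what conditions the rule; the second-to-last letter is.
"sezuvadt" has second-to-last letter 'd'. The stems whose second-to-last letter is 'd' (mavadw → mavadwwast, fisidf → fisidffast, wogedn → wogednnast) double the final consonant and add -ast.
So sezuvadt → sezuvadttast.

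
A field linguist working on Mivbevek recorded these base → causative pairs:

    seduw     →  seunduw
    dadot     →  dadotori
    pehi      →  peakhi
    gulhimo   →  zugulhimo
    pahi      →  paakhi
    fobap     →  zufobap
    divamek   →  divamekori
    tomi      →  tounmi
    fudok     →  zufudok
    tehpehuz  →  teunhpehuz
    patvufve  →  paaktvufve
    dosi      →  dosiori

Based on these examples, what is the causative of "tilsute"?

tiunlsute

"tilsute" begins with t-. The stems beginning with t- (tomi → tounmi, tehpehuz → teunhpehuz) insert -un- after the first vowel.
The other patterns: stems beginning with d- add -ori; stems beginning with f- or g- add the prefix zu-; stems beginning with p- insert -ak- after the first vowel.
So tilsute → tiunlsute.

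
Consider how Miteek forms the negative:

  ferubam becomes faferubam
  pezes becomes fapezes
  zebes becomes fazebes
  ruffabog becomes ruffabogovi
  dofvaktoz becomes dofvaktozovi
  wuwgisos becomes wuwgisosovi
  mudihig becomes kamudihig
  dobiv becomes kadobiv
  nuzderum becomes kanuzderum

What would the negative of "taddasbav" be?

pezes and wuwgisos both end in -s yet inflect differently (fapezes, wuwgisosovi), so the final letter is not what conditions the rule; the last vowel is.
"taddasbav" has last vowel 'a'. The one such stem in the data (ferubam → faferubam) adds the prefix fa-, so the same rule applies.
The other patterns: stems whose last vowel is 'o' add -ovi; stems whose last vowel is 'i' or 'u' add the prefix ka-.
So taddasbav → fataddasbav.

fataddasbav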